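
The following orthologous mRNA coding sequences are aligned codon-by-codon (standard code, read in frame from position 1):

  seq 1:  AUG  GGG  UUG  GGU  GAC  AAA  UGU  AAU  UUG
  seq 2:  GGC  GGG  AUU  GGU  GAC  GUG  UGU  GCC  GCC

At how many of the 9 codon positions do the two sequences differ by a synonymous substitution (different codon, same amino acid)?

0

Codon 1: AUG Met / GGC Gly — nonsynonymous.
Codon 2: GGG Gly / GGG Gly — identical.
Codon 3: UUG Leu / AUU Ile — nonsynonymous.
Codon 4: GGU Gly / GGU Gly — identical.
Codon 5: GAC Asp / GAC Asp — identical.
Codon 6: AAA Lys / GUG Val — nonsynonymous.
Codon 7: UGU Cys / UGU Cys — identical.
Codon 8: AAU Asn / GCC Ala — nonsynonymous.
Codon 9: UUG Leu / GCC Ala — nonsynonymous.
Synonymous differences: 0.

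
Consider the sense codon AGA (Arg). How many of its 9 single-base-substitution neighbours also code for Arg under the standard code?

Position 1: CGA → 1 synonymous.
Position 2: none → 0 synonymous.
Position 3: AGG → 1 synonymous.
Total: 1 + 0 + 1 = 2.

2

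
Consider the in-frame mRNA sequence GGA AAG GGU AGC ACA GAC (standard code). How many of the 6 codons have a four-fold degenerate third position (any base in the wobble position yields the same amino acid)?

3

Codon 1 GGA (Gly): third position 4-fold.
Codon 2 AAG (Lys): third position 2-fold.
Codon 3 GGU (Gly): third position 4-fold.
Codon 4 AGC (Ser): third position 2-fold.
Codon 5 ACA (Thr): third position 4-fold.
Codon 6 GAC (Asp): third position 2-fold.
Four-fold degenerate third positions: 3.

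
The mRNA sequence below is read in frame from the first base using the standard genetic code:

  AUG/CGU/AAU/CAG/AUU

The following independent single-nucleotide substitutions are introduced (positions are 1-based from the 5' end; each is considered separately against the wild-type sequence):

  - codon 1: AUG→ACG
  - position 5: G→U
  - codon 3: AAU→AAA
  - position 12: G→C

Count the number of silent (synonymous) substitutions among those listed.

Codon 1: AUG (Met) → ACG (Thr) — missense.
Codon 2: CGU (Arg) → CUU (Leu) — missense.
Codon 3: AAU (Asn) → AAA (Lys) — missense.
Codon 4: CAG (Gln) → CAC (His) — missense.
Synonymous: 0 of 4.

0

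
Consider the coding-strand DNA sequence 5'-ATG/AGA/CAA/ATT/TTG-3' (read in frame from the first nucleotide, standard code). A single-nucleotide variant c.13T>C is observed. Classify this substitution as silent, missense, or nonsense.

silent

Position 13 falls in codon 5: TTG → Leu.
After the substitution the codon is CTG → Leu.
Both encode Leu, so the change is synonymous.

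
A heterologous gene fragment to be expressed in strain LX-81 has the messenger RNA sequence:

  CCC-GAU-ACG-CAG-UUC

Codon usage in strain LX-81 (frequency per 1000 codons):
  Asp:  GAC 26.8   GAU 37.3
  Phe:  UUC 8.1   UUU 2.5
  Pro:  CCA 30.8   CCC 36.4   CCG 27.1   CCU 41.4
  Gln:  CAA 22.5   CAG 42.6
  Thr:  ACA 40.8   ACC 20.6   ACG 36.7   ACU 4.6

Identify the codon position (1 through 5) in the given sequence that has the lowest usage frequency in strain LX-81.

Codon 1 CCC (Pro): 36.4 per 1000.
Codon 2 GAU (Asp): 37.3 per 1000.
Codon 3 ACG (Thr): 36.7 per 1000.
Codon 4 CAG (Gln): 42.6 per 1000.
Codon 5 UUC (Phe): 8.1 per 1000.
Lowest frequency is 8.1 at codon 5.

5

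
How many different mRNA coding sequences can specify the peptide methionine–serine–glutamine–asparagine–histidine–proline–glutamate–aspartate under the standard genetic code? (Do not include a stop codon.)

768

Met: 1 codon.
Ser: 6 codons.
Gln: 2 codons.
Asn: 2 codons.
His: 2 codons.
Pro: 4 codons.
Glu: 2 codons.
Asp: 2 codons.
1 × 6 × 2 × 2 × 2 × 4 × 2 × 2 = 768.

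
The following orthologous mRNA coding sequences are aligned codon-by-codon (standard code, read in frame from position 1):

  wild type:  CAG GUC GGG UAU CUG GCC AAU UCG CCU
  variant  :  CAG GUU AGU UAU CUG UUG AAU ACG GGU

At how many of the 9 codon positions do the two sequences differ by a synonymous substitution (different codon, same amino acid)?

1

Codon 1: CAG Gln / CAG Gln — identical.
Codon 2: GUC Val / GUU Val — synonymous.
Codon 3: GGG Gly / AGU Ser — nonsynonymous.
Codon 4: UAU Tyr / UAU Tyr — identical.
Codon 5: CUG Leu / CUG Leu — identical.
Codon 6: GCC Ala / UUG Leu — nonsynonymous.
Codon 7: AAU Asn / AAU Asn — identical.
Codon 8: UCG Ser / ACG Thr — nonsynonymous.
Codon 9: CCU Pro / GGU Gly — nonsynonymous.
Synonymous differences: 1.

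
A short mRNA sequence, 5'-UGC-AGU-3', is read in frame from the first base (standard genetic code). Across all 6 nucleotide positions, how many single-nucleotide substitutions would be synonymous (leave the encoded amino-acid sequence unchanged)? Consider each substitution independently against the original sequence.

Codon 1 (UGC, Cys): 1 synonymous substitution.
Codon 2 (AGU, Ser): 1 synonymous substitution.
Total: 1 + 1 = 2.

2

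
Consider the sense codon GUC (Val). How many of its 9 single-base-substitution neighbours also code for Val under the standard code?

3

Position 1: none → 0 synonymous.
Position 2: none → 0 synonymous.
Position 3: GUU, GUA, GUG → 3 synonymous.
Total: 0 + 0 + 3 = 3.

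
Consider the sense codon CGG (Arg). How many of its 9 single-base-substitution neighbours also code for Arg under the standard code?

4

Position 1: AGG → 1 synonymous.
Position 2: none → 0 synonymous.
Position 3: CGU, CGC, CGA → 3 synonymous.
Total: 1 + 0 + 3 = 4.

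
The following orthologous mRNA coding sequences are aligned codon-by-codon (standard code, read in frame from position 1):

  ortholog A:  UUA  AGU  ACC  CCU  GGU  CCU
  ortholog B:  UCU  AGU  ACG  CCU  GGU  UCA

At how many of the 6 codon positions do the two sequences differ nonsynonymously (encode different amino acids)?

2

Codon 1: UUA Leu / UCU Ser — nonsynonymous.
Codon 2: AGU Ser / AGU Ser — identical.
Codon 3: ACC Thr / ACG Thr — synonymous.
Codon 4: CCU Pro / CCU Pro — identical.
Codon 5: GGU Gly / GGU Gly — identical.
Codon 6: CCU Pro / UCA Ser — nonsynonymous.
Nonsynonymous differences: 2.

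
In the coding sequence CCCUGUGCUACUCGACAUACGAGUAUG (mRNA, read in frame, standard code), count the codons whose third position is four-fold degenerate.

5

Codon 1 CCC (Pro): third position 4-fold.
Codon 2 UGU (Cys): third position 2-fold.
Codon 3 GCU (Ala): third position 4-fold.
Codon 4 ACU (Thr): third position 4-fold.
Codon 5 CGA (Arg): third position 4-fold.
Codon 6 CAU (His): third position 2-fold.
Codon 7 ACG (Thr): third position 4-fold.
Codon 8 AGU (Ser): third position 2-fold.
Codon 9 AUG (Met): third position 1-fold.
Four-fold degenerate third positions: 5.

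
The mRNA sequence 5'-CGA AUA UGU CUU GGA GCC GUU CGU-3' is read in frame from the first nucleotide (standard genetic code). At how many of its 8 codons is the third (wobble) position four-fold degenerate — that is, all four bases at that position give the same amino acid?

Codon 1 CGA (Arg): third position 4-fold.
Codon 2 AUA (Ile): third position 3-fold.
Codon 3 UGU (Cys): third position 2-fold.
Codon 4 CUU (Leu): third position 4-fold.
Codon 5 GGA (Gly): third position 4-fold.
Codon 6 GCC (Ala): third position 4-fold.
Codon 7 GUU (Val): third position 4-fold.
Codon 8 CGU (Arg): third position 4-fold.
Four-fold degenerate third positions: 6.

6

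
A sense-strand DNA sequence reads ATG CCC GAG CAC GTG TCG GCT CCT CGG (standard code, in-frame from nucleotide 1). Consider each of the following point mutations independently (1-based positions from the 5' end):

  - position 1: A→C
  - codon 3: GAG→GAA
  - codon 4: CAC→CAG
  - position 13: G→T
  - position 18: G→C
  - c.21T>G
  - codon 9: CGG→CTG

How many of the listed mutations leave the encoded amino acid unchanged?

Codon 1: ATG (Met) → CTG (Leu) — missense.
Codon 3: GAG (Glu) → GAA (Glu) — synonymous.
Codon 4: CAC (His) → CAG (Gln) — missense.
Codon 5: GTG (Val) → TTG (Leu) — missense.
Codon 6: TCG (Ser) → TCC (Ser) — synonymous.
Codon 7: GCT (Ala) → GCG (Ala) — synonymous.
Codon 9: CGG (Arg) → CTG (Leu) — missense.
Synonymous: 3 of 7.

3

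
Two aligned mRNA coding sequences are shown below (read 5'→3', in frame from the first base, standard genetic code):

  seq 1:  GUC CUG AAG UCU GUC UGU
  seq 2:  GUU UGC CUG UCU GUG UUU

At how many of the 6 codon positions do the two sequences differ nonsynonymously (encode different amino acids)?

3

Codon 1: GUC Val / GUU Val — synonymous.
Codon 2: CUG Leu / UGC Cys — nonsynonymous.
Codon 3: AAG Lys / CUG Leu — nonsynonymous.
Codon 4: UCU Ser / UCU Ser — identical.
Codon 5: GUC Val / GUG Val — synonymous.
Codon 6: UGU Cys / UUU Phe — nonsynonymous.
Nonsynonymous differences: 3.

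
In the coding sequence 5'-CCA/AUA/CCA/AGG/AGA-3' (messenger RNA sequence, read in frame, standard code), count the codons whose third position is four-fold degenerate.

Codon 1 CCA (Pro): third position 4-fold.
Codon 2 AUA (Ile): third position 3-fold.
Codon 3 CCA (Pro): third position 4-fold.
Codon 4 AGG (Arg): third position 2-fold.
Codon 5 AGA (Arg): third position 2-fold.
Four-fold degenerate third positions: 2.

2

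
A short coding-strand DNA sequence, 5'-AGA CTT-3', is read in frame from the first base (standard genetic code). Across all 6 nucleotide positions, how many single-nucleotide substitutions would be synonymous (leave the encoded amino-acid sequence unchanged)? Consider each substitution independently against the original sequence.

Codon 1 (AGA, Arg): 2 synonymous substitutions.
Codon 2 (CTT, Leu): 3 synonymous substitutions.
Total: 2 + 3 = 5.

5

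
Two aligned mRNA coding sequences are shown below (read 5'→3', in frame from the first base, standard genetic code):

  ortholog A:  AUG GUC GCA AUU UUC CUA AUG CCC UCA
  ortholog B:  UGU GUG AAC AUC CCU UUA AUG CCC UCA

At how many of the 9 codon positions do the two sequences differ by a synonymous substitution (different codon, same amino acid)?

3

Codon 1: AUG Met / UGU Cys — nonsynonymous.
Codon 2: GUC Val / GUG Val — synonymous.
Codon 3: GCA Ala / AAC Asn — nonsynonymous.
Codon 4: AUU Ile / AUC Ile — synonymous.
Codon 5: UUC Phe / CCU Pro — nonsynonymous.
Codon 6: CUA Leu / UUA Leu — synonymous.
Codon 7: AUG Met / AUG Met — identical.
Codon 8: CCC Pro / CCC Pro — identical.
Codon 9: UCA Ser / UCA Ser — identical.
Synonymous differences: 3.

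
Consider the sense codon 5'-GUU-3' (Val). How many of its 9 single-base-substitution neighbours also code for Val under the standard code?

3

Position 1: none → 0 synonymous.
Position 2: none → 0 synonymous.
Position 3: GUC, GUA, GUG → 3 synonymous.
Total: 0 + 0 + 3 = 3.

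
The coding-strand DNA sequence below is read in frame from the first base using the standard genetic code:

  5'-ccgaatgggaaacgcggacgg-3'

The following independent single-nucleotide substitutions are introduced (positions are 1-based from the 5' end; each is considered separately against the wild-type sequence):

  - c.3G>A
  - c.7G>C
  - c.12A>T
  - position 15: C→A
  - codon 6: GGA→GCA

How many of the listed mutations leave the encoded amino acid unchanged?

2

Codon 1: CCG (Pro) → CCA (Pro) — synonymous.
Codon 3: GGG (Gly) → CGG (Arg) — missense.
Codon 4: AAA (Lys) → AAT (Asn) — missense.
Codon 5: CGC (Arg) → CGA (Arg) — synonymous.
Codon 6: GGA (Gly) → GCA (Ala) — missense.
Synonymous: 2 of 5.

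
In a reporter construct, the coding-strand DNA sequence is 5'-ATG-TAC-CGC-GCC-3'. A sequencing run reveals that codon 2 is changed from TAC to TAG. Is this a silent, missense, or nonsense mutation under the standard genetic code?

Position 6 falls in codon 2: TAC → Tyr.
After the substitution the codon is TAG → Stop.
The new codon is a stop codon, so this is a nonsense mutation.

nonsense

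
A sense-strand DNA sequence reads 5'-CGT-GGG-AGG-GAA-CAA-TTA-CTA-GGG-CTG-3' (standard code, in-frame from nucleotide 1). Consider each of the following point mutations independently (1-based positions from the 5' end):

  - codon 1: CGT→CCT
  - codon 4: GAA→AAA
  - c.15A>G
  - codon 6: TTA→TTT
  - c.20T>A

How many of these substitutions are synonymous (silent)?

1

Codon 1: CGT (Arg) → CCT (Pro) — missense.
Codon 4: GAA (Glu) → AAA (Lys) — missense.
Codon 5: CAA (Gln) → CAG (Gln) — synonymous.
Codon 6: TTA (Leu) → TTT (Phe) — missense.
Codon 7: CTA (Leu) → CAA (Gln) — missense.
Synonymous: 1 of 5.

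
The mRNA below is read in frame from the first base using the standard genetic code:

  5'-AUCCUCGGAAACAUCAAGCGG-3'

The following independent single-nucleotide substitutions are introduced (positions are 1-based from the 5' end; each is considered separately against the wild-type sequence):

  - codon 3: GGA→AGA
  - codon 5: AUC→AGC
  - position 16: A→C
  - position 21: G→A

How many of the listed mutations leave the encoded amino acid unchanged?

Codon 3: GGA (Gly) → AGA (Arg) — missense.
Codon 5: AUC (Ile) → AGC (Ser) — missense.
Codon 6: AAG (Lys) → CAG (Gln) — missense.
Codon 7: CGG (Arg) → CGA (Arg) — synonymous.
Synonymous: 1 of 4.

1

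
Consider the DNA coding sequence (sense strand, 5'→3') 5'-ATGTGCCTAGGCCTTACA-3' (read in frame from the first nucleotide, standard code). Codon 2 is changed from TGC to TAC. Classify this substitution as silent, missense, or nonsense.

missense

Position 5 falls in codon 2: TGC → Cys.
After the substitution the codon is TAC → Tyr.
Cys ≠ Tyr, so this is a missense mutation.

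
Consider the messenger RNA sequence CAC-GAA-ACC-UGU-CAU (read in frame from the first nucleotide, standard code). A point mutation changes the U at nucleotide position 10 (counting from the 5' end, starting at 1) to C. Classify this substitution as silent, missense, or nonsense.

missense

Position 10 falls in codon 4: UGU → Cys.
After the substitution the codon is CGU → Arg.
Cys ≠ Arg, so this is a missense mutation.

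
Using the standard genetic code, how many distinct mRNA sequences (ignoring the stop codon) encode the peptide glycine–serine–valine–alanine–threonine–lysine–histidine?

6144

Gly: 4 codons.
Ser: 6 codons.
Val: 4 codons.
Ala: 4 codons.
Thr: 4 codons.
Lys: 2 codons.
His: 2 codons.
4 × 6 × 4 × 4 × 4 × 2 × 2 = 6144.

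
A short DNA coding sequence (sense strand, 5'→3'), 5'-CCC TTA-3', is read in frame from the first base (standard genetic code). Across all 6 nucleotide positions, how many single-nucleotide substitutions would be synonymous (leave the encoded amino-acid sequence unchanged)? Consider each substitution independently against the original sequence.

5

Codon 1 (CCC, Pro): 3 synonymous substitutions.
Codon 2 (TTA, Leu): 2 synonymous substitutions.
Total: 3 + 2 = 5.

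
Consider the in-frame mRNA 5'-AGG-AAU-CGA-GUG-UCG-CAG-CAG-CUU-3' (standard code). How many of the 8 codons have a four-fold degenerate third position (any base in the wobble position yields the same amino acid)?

4

Codon 1 AGG (Arg): third position 2-fold.
Codon 2 AAU (Asn): third position 2-fold.
Codon 3 CGA (Arg): third position 4-fold.
Codon 4 GUG (Val): third position 4-fold.
Codon 5 UCG (Ser): third position 4-fold.
Codon 6 CAG (Gln): third position 2-fold.
Codon 7 CAG (Gln): third position 2-fold.
Codon 8 CUU (Leu): third position 4-fold.
Four-fold degenerate third positions: 4.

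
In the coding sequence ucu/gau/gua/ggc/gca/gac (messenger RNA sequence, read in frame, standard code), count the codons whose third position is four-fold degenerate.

Codon 1 UCU (Ser): third position 4-fold.
Codon 2 GAU (Asp): third position 2-fold.
Codon 3 GUA (Val): third position 4-fold.
Codon 4 GGC (Gly): third position 4-fold.
Codon 5 GCA (Ala): third position 4-fold.
Codon 6 GAC (Asp): third position 2-fold.
Four-fold degenerate third positions: 4.

4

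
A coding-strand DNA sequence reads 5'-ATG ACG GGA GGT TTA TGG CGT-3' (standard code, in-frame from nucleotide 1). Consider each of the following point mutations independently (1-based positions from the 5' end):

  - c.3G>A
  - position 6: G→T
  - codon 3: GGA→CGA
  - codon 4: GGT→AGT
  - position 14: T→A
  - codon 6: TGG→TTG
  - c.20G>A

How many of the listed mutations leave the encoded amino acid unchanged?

1

Codon 1: ATG (Met) → ATA (Ile) — missense.
Codon 2: ACG (Thr) → ACT (Thr) — synonymous.
Codon 3: GGA (Gly) → CGA (Arg) — missense.
Codon 4: GGT (Gly) → AGT (Ser) — missense.
Codon 5: TTA (Leu) → TAA (Stop) — nonsense.
Codon 6: TGG (Trp) → TTG (Leu) — missense.
Codon 7: CGT (Arg) → CAT (His) — missense.
Synonymous: 1 of 7.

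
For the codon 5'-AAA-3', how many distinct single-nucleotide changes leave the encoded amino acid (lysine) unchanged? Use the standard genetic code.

1

Position 1: none → 0 synonymous.
Position 2: none → 0 synonymous.
Position 3: AAG → 1 synonymous.
Total: 0 + 0 + 1 = 1.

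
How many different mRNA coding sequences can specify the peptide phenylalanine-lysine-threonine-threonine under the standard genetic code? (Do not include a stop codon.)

64

Phe: 2 codons.
Lys: 2 codons.
Thr: 4 codons.
Thr: 4 codons.
2 × 2 × 4 × 4 = 64.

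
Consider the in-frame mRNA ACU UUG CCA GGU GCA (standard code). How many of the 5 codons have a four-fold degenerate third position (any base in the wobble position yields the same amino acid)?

Codon 1 ACU (Thr): third position 4-fold.
Codon 2 UUG (Leu): third position 2-fold.
Codon 3 CCA (Pro): third position 4-fold.
Codon 4 GGU (Gly): third position 4-fold.
Codon 5 GCA (Ala): third position 4-fold.
Four-fold degenerate third positions: 4.

4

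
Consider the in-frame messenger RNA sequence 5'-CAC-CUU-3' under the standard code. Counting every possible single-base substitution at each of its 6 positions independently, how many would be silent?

Codon 1 (CAC, His): 1 synonymous substitution.
Codon 2 (CUU, Leu): 3 synonymous substitutions.
Total: 1 + 3 = 4.

4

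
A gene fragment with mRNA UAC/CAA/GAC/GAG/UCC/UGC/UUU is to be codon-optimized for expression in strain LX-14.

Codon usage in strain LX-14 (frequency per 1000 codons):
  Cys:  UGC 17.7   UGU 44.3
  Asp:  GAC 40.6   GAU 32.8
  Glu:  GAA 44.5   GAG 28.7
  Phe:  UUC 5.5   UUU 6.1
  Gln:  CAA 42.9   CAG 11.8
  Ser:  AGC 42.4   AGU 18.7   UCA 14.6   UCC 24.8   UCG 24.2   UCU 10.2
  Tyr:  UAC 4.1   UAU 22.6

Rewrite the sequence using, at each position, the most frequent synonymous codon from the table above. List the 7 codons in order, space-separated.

Codon 1 (Tyr): best is UAU at 22.6.
Codon 2 (Gln): best is CAA at 42.9.
Codon 3 (Asp): best is GAC at 40.6.
Codon 4 (Glu): best is GAA at 44.5.
Codon 5 (Ser): best is AGC at 42.4.
Codon 6 (Cys): best is UGU at 44.3.
Codon 7 (Phe): best is UUU at 6.1.

UAU CAA GAC GAA AGC UGU UUU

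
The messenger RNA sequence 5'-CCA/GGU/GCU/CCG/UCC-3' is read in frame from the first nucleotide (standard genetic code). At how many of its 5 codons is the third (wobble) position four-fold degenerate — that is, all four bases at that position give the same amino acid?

5

Codon 1 CCA (Pro): third position 4-fold.
Codon 2 GGU (Gly): third position 4-fold.
Codon 3 GCU (Ala): third position 4-fold.
Codon 4 CCG (Pro): third position 4-fold.
Codon 5 UCC (Ser): third position 4-fold.
Four-fold degenerate third positions: 5.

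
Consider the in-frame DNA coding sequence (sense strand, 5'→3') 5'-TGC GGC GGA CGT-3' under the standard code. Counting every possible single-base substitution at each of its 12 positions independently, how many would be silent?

10

Codon 1 (TGC, Cys): 1 synonymous substitution.
Codon 2 (GGC, Gly): 3 synonymous substitutions.
Codon 3 (GGA, Gly): 3 synonymous substitutions.
Codon 4 (CGT, Arg): 3 synonymous substitutions.
Total: 1 + 3 + 3 + 3 = 10.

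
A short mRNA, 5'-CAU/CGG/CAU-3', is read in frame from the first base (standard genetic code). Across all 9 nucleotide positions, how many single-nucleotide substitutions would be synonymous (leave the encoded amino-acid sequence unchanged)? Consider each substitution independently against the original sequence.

6

Codon 1 (CAU, His): 1 synonymous substitution.
Codon 2 (CGG, Arg): 4 synonymous substitutions.
Codon 3 (CAU, His): 1 synonymous substitution.
Total: 1 + 4 + 1 = 6.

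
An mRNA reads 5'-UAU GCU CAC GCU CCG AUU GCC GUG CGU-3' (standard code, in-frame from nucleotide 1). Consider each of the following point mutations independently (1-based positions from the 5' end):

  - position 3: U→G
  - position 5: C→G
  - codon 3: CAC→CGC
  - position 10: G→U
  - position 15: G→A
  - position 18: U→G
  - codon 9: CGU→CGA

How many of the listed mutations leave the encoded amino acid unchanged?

2

Codon 1: UAU (Tyr) → UAG (Stop) — nonsense.
Codon 2: GCU (Ala) → GGU (Gly) — missense.
Codon 3: CAC (His) → CGC (Arg) — missense.
Codon 4: GCU (Ala) → UCU (Ser) — missense.
Codon 5: CCG (Pro) → CCA (Pro) — synonymous.
Codon 6: AUU (Ile) → AUG (Met) — missense.
Codon 9: CGU (Arg) → CGA (Arg) — synonymous.
Synonymous: 2 of 7.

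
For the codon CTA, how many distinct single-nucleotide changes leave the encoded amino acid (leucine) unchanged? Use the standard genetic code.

4

Position 1: TTA → 1 synonymous.
Position 2: none → 0 synonymous.
Position 3: CTT, CTC, CTG → 3 synonymous.
Total: 1 + 0 + 3 = 4.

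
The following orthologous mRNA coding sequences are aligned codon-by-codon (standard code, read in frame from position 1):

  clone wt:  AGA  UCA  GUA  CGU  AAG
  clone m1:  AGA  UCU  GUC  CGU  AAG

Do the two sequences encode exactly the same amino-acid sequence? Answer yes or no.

yes

Codon 1: AGA Arg / AGA Arg — identical.
Codon 2: UCA Ser / UCU Ser — synonymous.
Codon 3: GUA Val / GUC Val — synonymous.
Codon 4: CGU Arg / CGU Arg — identical.
Codon 5: AAG Lys / AAG Lys — identical.
Nonsynonymous differences: 0 → same protein.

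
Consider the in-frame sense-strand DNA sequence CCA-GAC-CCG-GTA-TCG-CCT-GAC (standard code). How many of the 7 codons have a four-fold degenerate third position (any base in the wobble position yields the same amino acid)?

5

Codon 1 CCA (Pro): third position 4-fold.
Codon 2 GAC (Asp): third position 2-fold.
Codon 3 CCG (Pro): third position 4-fold.
Codon 4 GTA (Val): third position 4-fold.
Codon 5 TCG (Ser): third position 4-fold.
Codon 6 CCT (Pro): third position 4-fold.
Codon 7 GAC (Asp): third position 2-fold.
Four-fold degenerate third positions: 5.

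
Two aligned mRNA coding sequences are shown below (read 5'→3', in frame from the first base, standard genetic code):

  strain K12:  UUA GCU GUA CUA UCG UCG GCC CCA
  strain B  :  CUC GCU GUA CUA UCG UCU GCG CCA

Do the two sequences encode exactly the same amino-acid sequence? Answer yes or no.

yes

Codon 1: UUA Leu / CUC Leu — synonymous.
Codon 2: GCU Ala / GCU Ala — identical.
Codon 3: GUA Val / GUA Val — identical.
Codon 4: CUA Leu / CUA Leu — identical.
Codon 5: UCG Ser / UCG Ser — identical.
Codon 6: UCG Ser / UCU Ser — synonymous.
Codon 7: GCC Ala / GCG Ala — synonymous.
Codon 8: CCA Pro / CCA Pro — identical.
Nonsynonymous differences: 0 → same protein.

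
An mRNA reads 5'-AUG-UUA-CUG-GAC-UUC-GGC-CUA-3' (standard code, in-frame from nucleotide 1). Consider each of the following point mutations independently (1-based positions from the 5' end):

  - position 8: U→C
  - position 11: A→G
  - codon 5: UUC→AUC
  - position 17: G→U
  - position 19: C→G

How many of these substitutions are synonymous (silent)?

Codon 3: CUG (Leu) → CCG (Pro) — missense.
Codon 4: GAC (Asp) → GGC (Gly) — missense.
Codon 5: UUC (Phe) → AUC (Ile) — missense.
Codon 6: GGC (Gly) → GUC (Val) — missense.
Codon 7: CUA (Leu) → GUA (Val) — missense.
Synonymous: 0 of 5.

0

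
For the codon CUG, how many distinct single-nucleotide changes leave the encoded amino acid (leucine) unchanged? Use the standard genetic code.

4

Position 1: UUG → 1 synonymous.
Position 2: none → 0 synonymous.
Position 3: CUU, CUC, CUA → 3 synonymous.
Total: 1 + 0 + 3 = 4.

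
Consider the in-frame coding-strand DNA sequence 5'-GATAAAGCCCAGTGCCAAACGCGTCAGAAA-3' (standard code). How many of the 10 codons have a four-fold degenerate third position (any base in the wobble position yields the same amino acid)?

3

Codon 1 GAT (Asp): third position 2-fold.
Codon 2 AAA (Lys): third position 2-fold.
Codon 3 GCC (Ala): third position 4-fold.
Codon 4 CAG (Gln): third position 2-fold.
Codon 5 TGC (Cys): third position 2-fold.
Codon 6 CAA (Gln): third position 2-fold.
Codon 7 ACG (Thr): third position 4-fold.
Codon 8 CGT (Arg): third position 4-fold.
Codon 9 CAG (Gln): third position 2-fold.
Codon 10 AAA (Lys): third position 2-fold.
Four-fold degenerate third positions: 3.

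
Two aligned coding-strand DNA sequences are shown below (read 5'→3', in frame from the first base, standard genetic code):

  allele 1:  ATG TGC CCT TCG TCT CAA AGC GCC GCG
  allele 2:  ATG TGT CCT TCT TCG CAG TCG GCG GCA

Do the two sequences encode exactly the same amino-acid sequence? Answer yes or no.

Codon 1: ATG Met / ATG Met — identical.
Codon 2: TGC Cys / TGT Cys — synonymous.
Codon 3: CCT Pro / CCT Pro — identical.
Codon 4: TCG Ser / TCT Ser — synonymous.
Codon 5: TCT Ser / TCG Ser — synonymous.
Codon 6: CAA Gln / CAG Gln — synonymous.
Codon 7: AGC Ser / TCG Ser — synonymous.
Codon 8: GCC Ala / GCG Ala — synonymous.
Codon 9: GCG Ala / GCA Ala — synonymous.
Nonsynonymous differences: 0 → same protein.

yes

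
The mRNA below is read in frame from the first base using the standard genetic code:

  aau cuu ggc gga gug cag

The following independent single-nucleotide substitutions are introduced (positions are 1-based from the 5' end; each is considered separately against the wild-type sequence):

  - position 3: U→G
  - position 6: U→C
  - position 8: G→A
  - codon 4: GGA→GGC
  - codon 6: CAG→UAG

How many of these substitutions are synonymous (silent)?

2

Codon 1: AAU (Asn) → AAG (Lys) — missense.
Codon 2: CUU (Leu) → CUC (Leu) — synonymous.
Codon 3: GGC (Gly) → GAC (Asp) — missense.
Codon 4: GGA (Gly) → GGC (Gly) — synonymous.
Codon 6: CAG (Gln) → UAG (Stop) — nonsense.
Synonymous: 2 of 5.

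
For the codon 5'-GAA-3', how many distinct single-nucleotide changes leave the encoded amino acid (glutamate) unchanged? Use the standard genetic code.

Position 1: none → 0 synonymous.
Position 2: none → 0 synonymous.
Position 3: GAG → 1 synonymous.
Total: 0 + 0 + 1 = 1.

1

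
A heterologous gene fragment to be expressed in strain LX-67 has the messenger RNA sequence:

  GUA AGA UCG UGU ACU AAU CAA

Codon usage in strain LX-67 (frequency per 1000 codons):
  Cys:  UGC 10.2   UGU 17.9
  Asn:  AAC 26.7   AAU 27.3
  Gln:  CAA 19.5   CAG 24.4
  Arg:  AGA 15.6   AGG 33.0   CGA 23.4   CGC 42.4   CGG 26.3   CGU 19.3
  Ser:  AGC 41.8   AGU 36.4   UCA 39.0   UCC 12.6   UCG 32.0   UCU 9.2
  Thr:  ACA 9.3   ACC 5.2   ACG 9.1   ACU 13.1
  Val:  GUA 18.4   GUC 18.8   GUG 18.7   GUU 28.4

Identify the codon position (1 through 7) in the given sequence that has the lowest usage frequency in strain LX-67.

Codon 1 GUA (Val): 18.4 per 1000.
Codon 2 AGA (Arg): 15.6 per 1000.
Codon 3 UCG (Ser): 32.0 per 1000.
Codon 4 UGU (Cys): 17.9 per 1000.
Codon 5 ACU (Thr): 13.1 per 1000.
Codon 6 AAU (Asn): 27.3 per 1000.
Codon 7 CAA (Gln): 19.5 per 1000.
Lowest frequency is 13.1 at codon 5.

5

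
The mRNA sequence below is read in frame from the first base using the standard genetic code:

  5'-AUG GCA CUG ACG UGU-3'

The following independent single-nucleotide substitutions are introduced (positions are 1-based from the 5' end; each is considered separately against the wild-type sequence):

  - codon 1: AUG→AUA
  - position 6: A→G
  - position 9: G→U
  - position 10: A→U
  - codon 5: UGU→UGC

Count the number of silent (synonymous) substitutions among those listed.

3

Codon 1: AUG (Met) → AUA (Ile) — missense.
Codon 2: GCA (Ala) → GCG (Ala) — synonymous.
Codon 3: CUG (Leu) → CUU (Leu) — synonymous.
Codon 4: ACG (Thr) → UCG (Ser) — missense.
Codon 5: UGU (Cys) → UGC (Cys) — synonymous.
Synonymous: 3 of 5.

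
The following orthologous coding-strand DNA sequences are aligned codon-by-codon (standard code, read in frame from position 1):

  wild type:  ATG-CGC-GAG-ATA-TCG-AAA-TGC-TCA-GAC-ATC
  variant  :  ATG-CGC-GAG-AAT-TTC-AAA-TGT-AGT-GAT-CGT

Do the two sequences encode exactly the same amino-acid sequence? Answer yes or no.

Codon 1: ATG Met / ATG Met — identical.
Codon 2: CGC Arg / CGC Arg — identical.
Codon 3: GAG Glu / GAG Glu — identical.
Codon 4: ATA Ile / AAT Asn — nonsynonymous.
Codon 5: TCG Ser / TTC Phe — nonsynonymous.
Codon 6: AAA Lys / AAA Lys — identical.
Codon 7: TGC Cys / TGT Cys — synonymous.
Codon 8: TCA Ser / AGT Ser — synonymous.
Codon 9: GAC Asp / GAT Asp — synonymous.
Codon 10: ATC Ile / CGT Arg — nonsynonymous.
Nonsynonymous differences: 3 → different protein.

no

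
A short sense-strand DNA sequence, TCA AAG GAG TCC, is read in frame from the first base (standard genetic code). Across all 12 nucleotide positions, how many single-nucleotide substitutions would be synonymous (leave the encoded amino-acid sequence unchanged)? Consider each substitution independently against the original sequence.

8

Codon 1 (TCA, Ser): 3 synonymous substitutions.
Codon 2 (AAG, Lys): 1 synonymous substitution.
Codon 3 (GAG, Glu): 1 synonymous substitution.
Codon 4 (TCC, Ser): 3 synonymous substitutions.
Total: 3 + 1 + 1 + 3 = 8.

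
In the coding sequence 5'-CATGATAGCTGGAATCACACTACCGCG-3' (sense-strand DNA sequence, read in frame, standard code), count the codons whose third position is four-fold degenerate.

3

Codon 1 CAT (His): third position 2-fold.
Codon 2 GAT (Asp): third position 2-fold.
Codon 3 AGC (Ser): third position 2-fold.
Codon 4 TGG (Trp): third position 1-fold.
Codon 5 AAT (Asn): third position 2-fold.
Codon 6 CAC (His): third position 2-fold.
Codon 7 ACT (Thr): third position 4-fold.
Codon 8 ACC (Thr): third position 4-fold.
Codon 9 GCG (Ala): third position 4-fold.
Four-fold degenerate third positions: 3.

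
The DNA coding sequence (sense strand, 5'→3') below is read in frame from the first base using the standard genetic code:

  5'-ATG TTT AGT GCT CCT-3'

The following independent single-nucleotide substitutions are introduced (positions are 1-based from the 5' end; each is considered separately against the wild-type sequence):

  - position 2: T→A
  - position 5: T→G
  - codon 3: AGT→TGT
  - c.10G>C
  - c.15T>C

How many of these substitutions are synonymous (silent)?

1

Codon 1: ATG (Met) → AAG (Lys) — missense.
Codon 2: TTT (Phe) → TGT (Cys) — missense.
Codon 3: AGT (Ser) → TGT (Cys) — missense.
Codon 4: GCT (Ala) → CCT (Pro) — missense.
Codon 5: CCT (Pro) → CCC (Pro) — synonymous.
Synonymous: 1 of 5.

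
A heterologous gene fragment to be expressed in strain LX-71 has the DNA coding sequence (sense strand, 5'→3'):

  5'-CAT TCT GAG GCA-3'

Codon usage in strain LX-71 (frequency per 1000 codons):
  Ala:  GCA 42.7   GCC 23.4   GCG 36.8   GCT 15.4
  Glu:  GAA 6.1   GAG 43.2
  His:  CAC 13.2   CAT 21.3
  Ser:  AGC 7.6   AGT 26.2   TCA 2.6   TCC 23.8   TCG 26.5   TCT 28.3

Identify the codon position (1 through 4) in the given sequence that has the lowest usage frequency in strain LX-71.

Codon 1 CAT (His): 21.3 per 1000.
Codon 2 TCT (Ser): 28.3 per 1000.
Codon 3 GAG (Glu): 43.2 per 1000.
Codon 4 GCA (Ala): 42.7 per 1000.
Lowest frequency is 21.3 at codon 1.

1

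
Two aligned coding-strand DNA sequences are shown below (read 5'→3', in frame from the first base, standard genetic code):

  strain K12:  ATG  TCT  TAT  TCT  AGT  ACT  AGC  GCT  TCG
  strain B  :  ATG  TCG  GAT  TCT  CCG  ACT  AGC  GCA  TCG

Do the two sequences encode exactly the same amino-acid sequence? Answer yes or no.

no

Codon 1: ATG Met / ATG Met — identical.
Codon 2: TCT Ser / TCG Ser — synonymous.
Codon 3: TAT Tyr / GAT Asp — nonsynonymous.
Codon 4: TCT Ser / TCT Ser — identical.
Codon 5: AGT Ser / CCG Pro — nonsynonymous.
Codon 6: ACT Thr / ACT Thr — identical.
Codon 7: AGC Ser / AGC Ser — identical.
Codon 8: GCT Ala / GCA Ala — synonymous.
Codon 9: TCG Ser / TCG Ser — identical.
Nonsynonymous differences: 2 → different protein.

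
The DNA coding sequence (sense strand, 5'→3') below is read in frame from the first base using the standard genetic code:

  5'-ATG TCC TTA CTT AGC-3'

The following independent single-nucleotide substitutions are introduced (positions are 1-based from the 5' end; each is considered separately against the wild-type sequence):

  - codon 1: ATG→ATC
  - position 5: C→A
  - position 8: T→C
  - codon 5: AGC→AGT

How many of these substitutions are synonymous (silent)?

Codon 1: ATG (Met) → ATC (Ile) — missense.
Codon 2: TCC (Ser) → TAC (Tyr) — missense.
Codon 3: TTA (Leu) → TCA (Ser) — missense.
Codon 5: AGC (Ser) → AGT (Ser) — synonymous.
Synonymous: 1 of 4.

1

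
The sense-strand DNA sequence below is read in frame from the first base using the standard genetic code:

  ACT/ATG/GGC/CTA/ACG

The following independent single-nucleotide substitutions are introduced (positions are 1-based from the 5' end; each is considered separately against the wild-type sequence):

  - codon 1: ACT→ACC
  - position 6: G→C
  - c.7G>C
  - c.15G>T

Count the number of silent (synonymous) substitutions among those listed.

2

Codon 1: ACT (Thr) → ACC (Thr) — synonymous.
Codon 2: ATG (Met) → ATC (Ile) — missense.
Codon 3: GGC (Gly) → CGC (Arg) — missense.
Codon 5: ACG (Thr) → ACT (Thr) — synonymous.
Synonymous: 2 of 4.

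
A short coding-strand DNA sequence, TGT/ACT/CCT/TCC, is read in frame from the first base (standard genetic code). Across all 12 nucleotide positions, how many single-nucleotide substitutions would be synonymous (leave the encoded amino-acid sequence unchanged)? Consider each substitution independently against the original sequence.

Codon 1 (TGT, Cys): 1 synonymous substitution.
Codon 2 (ACT, Thr): 3 synonymous substitutions.
Codon 3 (CCT, Pro): 3 synonymous substitutions.
Codon 4 (TCC, Ser): 3 synonymous substitutions.
Total: 1 + 3 + 3 + 3 = 10.

10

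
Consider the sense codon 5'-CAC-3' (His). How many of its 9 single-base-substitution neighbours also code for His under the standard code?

1

Position 1: none → 0 synonymous.
Position 2: none → 0 synonymous.
Position 3: CAT → 1 synonymous.
Total: 0 + 0 + 1 = 1.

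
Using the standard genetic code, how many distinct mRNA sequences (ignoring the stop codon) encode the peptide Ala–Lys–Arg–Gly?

192

Ala: 4 codons.
Lys: 2 codons.
Arg: 6 codons.
Gly: 4 codons.
4 × 2 × 6 × 4 = 192.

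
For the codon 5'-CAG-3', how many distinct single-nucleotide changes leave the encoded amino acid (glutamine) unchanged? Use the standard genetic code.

1

Position 1: none → 0 synonymous.
Position 2: none → 0 synonymous.
Position 3: CAA → 1 synonymous.
Total: 0 + 0 + 1 = 1.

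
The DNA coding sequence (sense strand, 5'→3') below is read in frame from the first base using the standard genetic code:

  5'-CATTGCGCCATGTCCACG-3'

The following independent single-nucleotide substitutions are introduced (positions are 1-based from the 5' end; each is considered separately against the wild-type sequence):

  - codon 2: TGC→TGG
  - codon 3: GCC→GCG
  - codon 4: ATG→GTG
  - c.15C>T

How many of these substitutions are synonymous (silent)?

2

Codon 2: TGC (Cys) → TGG (Trp) — missense.
Codon 3: GCC (Ala) → GCG (Ala) — synonymous.
Codon 4: ATG (Met) → GTG (Val) — missense.
Codon 5: TCC (Ser) → TCT (Ser) — synonymous.
Synonymous: 2 of 4.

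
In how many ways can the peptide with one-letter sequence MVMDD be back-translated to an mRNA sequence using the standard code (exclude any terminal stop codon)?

Met: 1 codon.
Val: 4 codons.
Met: 1 codon.
Asp: 2 codons.
Asp: 2 codons.
1 × 4 × 1 × 2 × 2 = 16.

16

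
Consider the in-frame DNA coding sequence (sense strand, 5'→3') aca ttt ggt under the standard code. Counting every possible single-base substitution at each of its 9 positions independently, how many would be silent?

7

Codon 1 (ACA, Thr): 3 synonymous substitutions.
Codon 2 (TTT, Phe): 1 synonymous substitution.
Codon 3 (GGT, Gly): 3 synonymous substitutions.
Total: 3 + 1 + 3 = 7.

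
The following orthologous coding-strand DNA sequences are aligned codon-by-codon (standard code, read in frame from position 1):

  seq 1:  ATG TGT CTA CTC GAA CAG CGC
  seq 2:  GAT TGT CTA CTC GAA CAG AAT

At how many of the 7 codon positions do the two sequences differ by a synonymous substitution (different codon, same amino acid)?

0

Codon 1: ATG Met / GAT Asp — nonsynonymous.
Codon 2: TGT Cys / TGT Cys — identical.
Codon 3: CTA Leu / CTA Leu — identical.
Codon 4: CTC Leu / CTC Leu — identical.
Codon 5: GAA Glu / GAA Glu — identical.
Codon 6: CAG Gln / CAG Gln — identical.
Codon 7: CGC Arg / AAT Asn — nonsynonymous.
Synonymous differences: 0.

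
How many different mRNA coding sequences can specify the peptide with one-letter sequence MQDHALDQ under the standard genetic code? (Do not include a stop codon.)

768

Met: 1 codon.
Gln: 2 codons.
Asp: 2 codons.
His: 2 codons.
Ala: 4 codons.
Leu: 6 codons.
Asp: 2 codons.
Gln: 2 codons.
1 × 2 × 2 × 2 × 4 × 6 × 2 × 2 = 768.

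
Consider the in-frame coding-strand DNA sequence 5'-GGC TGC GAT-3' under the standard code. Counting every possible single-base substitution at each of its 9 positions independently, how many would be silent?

Codon 1 (GGC, Gly): 3 synonymous substitutions.
Codon 2 (TGC, Cys): 1 synonymous substitution.
Codon 3 (GAT, Asp): 1 synonymous substitution.
Total: 3 + 1 + 1 = 5.

5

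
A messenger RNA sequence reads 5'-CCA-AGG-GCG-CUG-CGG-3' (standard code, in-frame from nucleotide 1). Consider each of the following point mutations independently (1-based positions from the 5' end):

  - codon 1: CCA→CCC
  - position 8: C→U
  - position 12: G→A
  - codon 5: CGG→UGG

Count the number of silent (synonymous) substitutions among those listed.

2

Codon 1: CCA (Pro) → CCC (Pro) — synonymous.
Codon 3: GCG (Ala) → GUG (Val) — missense.
Codon 4: CUG (Leu) → CUA (Leu) — synonymous.
Codon 5: CGG (Arg) → UGG (Trp) — missense.
Synonymous: 2 of 4.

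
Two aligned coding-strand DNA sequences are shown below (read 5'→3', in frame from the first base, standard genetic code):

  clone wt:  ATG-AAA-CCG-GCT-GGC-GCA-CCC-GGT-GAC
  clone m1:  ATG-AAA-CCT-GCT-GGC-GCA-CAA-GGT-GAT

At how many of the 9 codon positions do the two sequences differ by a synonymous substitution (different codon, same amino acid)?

Codon 1: ATG Met / ATG Met — identical.
Codon 2: AAA Lys / AAA Lys — identical.
Codon 3: CCG Pro / CCT Pro — synonymous.
Codon 4: GCT Ala / GCT Ala — identical.
Codon 5: GGC Gly / GGC Gly — identical.
Codon 6: GCA Ala / GCA Ala — identical.
Codon 7: CCC Pro / CAA Gln — nonsynonymous.
Codon 8: GGT Gly / GGT Gly — identical.
Codon 9: GAC Asp / GAT Asp — synonymous.
Synonymous differences: 2.

2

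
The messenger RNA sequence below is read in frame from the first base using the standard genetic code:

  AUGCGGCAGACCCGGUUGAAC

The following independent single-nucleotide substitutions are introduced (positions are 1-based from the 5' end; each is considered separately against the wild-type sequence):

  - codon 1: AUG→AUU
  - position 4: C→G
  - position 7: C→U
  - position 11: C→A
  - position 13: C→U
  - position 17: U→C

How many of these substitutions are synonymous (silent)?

Codon 1: AUG (Met) → AUU (Ile) — missense.
Codon 2: CGG (Arg) → GGG (Gly) — missense.
Codon 3: CAG (Gln) → UAG (Stop) — nonsense.
Codon 4: ACC (Thr) → AAC (Asn) — missense.
Codon 5: CGG (Arg) → UGG (Trp) — missense.
Codon 6: UUG (Leu) → UCG (Ser) — missense.
Synonymous: 0 of 6.

0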